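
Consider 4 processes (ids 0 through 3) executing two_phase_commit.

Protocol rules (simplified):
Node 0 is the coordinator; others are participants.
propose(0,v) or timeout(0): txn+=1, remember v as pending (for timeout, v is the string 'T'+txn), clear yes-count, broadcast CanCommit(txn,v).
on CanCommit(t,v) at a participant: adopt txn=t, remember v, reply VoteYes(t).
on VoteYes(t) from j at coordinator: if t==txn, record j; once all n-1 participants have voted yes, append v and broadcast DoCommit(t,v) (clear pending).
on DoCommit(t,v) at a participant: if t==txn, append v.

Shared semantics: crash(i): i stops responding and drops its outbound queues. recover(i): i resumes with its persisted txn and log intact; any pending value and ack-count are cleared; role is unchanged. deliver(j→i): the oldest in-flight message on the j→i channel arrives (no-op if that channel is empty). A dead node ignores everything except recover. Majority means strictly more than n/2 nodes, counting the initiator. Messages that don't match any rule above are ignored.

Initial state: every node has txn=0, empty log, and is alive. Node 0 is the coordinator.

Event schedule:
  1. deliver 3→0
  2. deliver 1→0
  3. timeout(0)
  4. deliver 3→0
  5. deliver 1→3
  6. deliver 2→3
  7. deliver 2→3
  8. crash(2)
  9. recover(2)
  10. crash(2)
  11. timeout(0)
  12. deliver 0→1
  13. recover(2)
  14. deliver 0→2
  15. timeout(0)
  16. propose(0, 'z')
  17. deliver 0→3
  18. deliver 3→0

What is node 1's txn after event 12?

1

after 1 — deliver 3→0: ·
after 2 — deliver 1→0: ·
after 3 — timeout(0): n0:coor/t1/[-]
after 4 — deliver 3→0: ·
after 5 — deliver 1→3: ·
after 6 — deliver 2→3: ·
after 7 — deliver 2→3: ·
after 8 — crash(2): n2:✗part/t0/[-]
after 9 — recover(2): n2:part/t0/[-]
after 10 — crash(2): n2:✗part/t0/[-]
after 11 — timeout(0): n0:coor/t2/[-]
after 12 — deliver 0→1: n1:part/t1/[-]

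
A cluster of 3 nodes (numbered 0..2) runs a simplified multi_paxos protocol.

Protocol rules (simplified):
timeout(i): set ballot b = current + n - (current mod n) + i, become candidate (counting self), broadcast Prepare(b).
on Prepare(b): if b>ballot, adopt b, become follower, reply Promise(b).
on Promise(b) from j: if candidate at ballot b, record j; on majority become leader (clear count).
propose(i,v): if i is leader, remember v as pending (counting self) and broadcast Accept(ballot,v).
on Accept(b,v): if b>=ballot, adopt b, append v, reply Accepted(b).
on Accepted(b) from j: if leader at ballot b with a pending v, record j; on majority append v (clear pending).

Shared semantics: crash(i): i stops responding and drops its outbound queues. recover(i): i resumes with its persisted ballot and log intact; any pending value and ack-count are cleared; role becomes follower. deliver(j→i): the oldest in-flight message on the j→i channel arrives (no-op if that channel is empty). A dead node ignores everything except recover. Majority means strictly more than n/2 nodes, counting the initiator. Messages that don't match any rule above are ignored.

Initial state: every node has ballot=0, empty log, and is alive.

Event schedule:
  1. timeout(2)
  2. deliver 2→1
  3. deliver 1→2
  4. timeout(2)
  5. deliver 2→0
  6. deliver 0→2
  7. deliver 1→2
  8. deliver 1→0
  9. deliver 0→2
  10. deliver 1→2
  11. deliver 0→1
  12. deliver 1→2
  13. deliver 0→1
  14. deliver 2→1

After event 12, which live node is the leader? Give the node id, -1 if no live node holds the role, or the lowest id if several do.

-1

[1] timeout(2) → N2(cand b5 [-])
[2] deliver 2→1 → N1(foll b5 [-])
[3] deliver 1→2 → N2(lead b5 [-])
[4] timeout(2) → N2(cand b8 [-])
[5] deliver 2→0 → N0(foll b5 [-])
[6] deliver 0→2 → ∅
[7] deliver 1→2 → ∅
[8] deliver 1→0 → ∅
[9] deliver 0→2 → ∅
[10] deliver 1→2 → ∅
[11] deliver 0→1 → ∅
[12] deliver 1→2 → ∅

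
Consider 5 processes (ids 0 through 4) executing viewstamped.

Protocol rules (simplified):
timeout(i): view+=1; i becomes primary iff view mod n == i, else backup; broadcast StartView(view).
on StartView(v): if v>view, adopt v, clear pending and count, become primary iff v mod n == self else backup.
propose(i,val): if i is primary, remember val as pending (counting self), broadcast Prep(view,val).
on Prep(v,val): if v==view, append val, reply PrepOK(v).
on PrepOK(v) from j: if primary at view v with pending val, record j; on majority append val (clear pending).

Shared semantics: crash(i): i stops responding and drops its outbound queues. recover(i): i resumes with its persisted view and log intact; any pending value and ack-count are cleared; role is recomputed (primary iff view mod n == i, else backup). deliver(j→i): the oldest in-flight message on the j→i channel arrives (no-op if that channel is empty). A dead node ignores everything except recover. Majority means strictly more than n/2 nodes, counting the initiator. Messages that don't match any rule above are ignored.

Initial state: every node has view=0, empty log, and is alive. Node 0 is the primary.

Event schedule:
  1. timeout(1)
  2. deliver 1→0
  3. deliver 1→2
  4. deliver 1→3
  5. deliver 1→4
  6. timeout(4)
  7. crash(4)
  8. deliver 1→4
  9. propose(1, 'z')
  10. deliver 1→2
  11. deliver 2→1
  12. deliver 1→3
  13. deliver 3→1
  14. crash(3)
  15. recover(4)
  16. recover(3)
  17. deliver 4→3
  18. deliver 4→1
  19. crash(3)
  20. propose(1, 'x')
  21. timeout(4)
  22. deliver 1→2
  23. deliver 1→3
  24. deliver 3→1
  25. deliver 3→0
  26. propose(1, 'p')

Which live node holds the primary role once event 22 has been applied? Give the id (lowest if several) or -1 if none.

step 1 timeout(1): 1={prim,v=1,log=-}
step 2 deliver 1→0: 0={back,v=1,log=-}
step 3 deliver 1→2: 2={back,v=1,log=-}
step 4 deliver 1→3: 3={back,v=1,log=-}
step 5 deliver 1→4: 4={back,v=1,log=-}
step 6 timeout(4): 4={back,v=2,log=-}
step 7 crash(4): 4={✗back,v=2,log=-}
step 8 deliver 1→4: —
step 9 propose(1,'z'): —
step 10 deliver 1→2: 2={back,v=1,log=z}
step 11 deliver 2→1: —
step 12 deliver 1→3: 3={back,v=1,log=z}
step 13 deliver 3→1: 1={prim,v=1,log=z}
step 14 crash(3): 3={✗back,v=1,log=z}
step 15 recover(4): 4={back,v=2,log=-}
step 16 recover(3): 3={back,v=1,log=z}
step 17 deliver 4→3: —
step 18 deliver 4→1: —
step 19 crash(3): 3={✗back,v=1,log=z}
step 20 propose(1,'x'): —
step 21 timeout(4): 4={back,v=3,log=-}
step 22 deliver 1→2: 2={back,v=1,log=z,x}

1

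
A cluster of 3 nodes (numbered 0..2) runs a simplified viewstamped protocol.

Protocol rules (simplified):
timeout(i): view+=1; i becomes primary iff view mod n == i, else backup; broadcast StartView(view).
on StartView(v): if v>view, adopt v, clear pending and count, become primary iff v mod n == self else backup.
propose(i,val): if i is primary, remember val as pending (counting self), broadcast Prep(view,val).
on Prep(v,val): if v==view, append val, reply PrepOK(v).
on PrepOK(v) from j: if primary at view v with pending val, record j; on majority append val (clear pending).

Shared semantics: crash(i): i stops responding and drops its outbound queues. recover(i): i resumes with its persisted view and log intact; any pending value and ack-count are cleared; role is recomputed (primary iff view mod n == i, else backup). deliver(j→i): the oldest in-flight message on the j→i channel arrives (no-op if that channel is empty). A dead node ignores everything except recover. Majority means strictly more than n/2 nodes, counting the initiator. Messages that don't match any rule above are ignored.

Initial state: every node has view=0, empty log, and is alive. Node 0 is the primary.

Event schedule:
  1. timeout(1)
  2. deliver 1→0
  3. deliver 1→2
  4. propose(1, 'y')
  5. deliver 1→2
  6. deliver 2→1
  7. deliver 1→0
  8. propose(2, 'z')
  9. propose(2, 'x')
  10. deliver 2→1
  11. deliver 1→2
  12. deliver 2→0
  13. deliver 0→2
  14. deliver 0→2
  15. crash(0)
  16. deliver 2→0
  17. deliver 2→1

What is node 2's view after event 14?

1

[1] timeout(1) → N1(prim v1 [-])
[2] deliver 1→0 → N0(back v1 [-])
[3] deliver 1→2 → N2(back v1 [-])
[4] propose(1,'y') → ∅
[5] deliver 1→2 → N2(back v1 [y])
[6] deliver 2→1 → N1(prim v1 [y])
[7] deliver 1→0 → N0(back v1 [y])
[8] propose(2,'z') → ∅
[9] propose(2,'x') → ∅
[10] deliver 2→1 → ∅
[11] deliver 1→2 → ∅
[12] deliver 2→0 → ∅
[13] deliver 0→2 → ∅
[14] deliver 0→2 → ∅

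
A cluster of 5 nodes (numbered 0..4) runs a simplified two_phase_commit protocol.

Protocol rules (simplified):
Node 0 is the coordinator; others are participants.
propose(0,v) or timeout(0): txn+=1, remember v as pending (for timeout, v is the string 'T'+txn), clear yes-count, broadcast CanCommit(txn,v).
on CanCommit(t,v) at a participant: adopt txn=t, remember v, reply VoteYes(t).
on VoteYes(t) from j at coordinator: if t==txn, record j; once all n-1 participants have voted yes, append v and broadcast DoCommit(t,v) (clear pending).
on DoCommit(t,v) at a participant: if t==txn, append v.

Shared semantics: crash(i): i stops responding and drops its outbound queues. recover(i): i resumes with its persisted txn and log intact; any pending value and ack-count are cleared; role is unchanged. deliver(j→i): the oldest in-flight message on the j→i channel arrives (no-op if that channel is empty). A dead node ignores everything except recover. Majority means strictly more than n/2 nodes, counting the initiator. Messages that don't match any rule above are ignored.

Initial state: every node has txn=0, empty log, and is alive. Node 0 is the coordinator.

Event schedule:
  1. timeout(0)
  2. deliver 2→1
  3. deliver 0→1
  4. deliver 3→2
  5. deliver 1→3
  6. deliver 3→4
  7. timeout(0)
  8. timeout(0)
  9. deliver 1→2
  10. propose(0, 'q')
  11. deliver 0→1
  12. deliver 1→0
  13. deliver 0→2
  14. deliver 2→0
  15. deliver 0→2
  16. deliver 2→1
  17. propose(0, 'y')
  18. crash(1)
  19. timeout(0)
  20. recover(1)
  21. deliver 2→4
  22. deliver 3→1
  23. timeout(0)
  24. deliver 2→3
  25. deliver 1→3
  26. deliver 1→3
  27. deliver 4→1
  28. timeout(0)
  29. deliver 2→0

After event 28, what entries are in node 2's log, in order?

empty

1. timeout(0):  <0:coor t1 ->
2. deliver 2→1:  nop
3. deliver 0→1:  <1:part t1 ->
4. deliver 3→2:  nop
5. deliver 1→3:  nop
6. deliver 3→4:  nop
7. timeout(0):  <0:coor t2 ->
8. timeout(0):  <0:coor t3 ->
9. deliver 1→2:  nop
10. propose(0,'q'):  <0:coor t4 ->
11. deliver 0→1:  <1:part t2 ->
12. deliver 1→0:  nop
13. deliver 0→2:  <2:part t1 ->
14. deliver 2→0:  nop
15. deliver 0→2:  <2:part t2 ->
16. deliver 2→1:  nop
17. propose(0,'y'):  <0:coor t5 ->
18. crash(1):  <1:✗part t2 ->
19. timeout(0):  <0:coor t6 ->
20. recover(1):  <1:part t2 ->
21. deliver 2→4:  nop
22. deliver 3→1:  nop
23. timeout(0):  <0:coor t7 ->
24. deliver 2→3:  nop
25. deliver 1→3:  nop
26. deliver 1→3:  nop
27. deliver 4→1:  nop
28. timeout(0):  <0:coor t8 ->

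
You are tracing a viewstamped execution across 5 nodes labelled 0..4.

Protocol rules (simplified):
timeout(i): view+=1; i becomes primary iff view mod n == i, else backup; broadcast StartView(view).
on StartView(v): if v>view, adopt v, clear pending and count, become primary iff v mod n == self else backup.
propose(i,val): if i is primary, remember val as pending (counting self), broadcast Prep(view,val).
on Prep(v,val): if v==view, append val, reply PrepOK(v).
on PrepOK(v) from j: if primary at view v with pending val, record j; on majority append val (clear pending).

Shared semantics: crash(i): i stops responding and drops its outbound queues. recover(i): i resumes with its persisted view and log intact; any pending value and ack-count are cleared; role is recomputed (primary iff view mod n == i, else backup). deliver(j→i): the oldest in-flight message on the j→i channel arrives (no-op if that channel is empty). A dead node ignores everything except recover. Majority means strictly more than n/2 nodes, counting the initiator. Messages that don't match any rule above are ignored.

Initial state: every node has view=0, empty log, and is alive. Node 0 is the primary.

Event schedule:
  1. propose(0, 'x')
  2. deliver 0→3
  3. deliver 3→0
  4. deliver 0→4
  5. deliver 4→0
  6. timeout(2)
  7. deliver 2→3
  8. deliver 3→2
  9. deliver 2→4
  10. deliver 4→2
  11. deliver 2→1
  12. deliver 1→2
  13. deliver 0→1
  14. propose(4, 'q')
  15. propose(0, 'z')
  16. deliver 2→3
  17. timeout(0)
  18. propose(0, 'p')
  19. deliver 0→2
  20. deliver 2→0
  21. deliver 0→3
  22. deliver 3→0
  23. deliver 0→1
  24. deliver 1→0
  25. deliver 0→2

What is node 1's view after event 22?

step 1 propose(0,'x'): —
step 2 deliver 0→3: 3={back,v=0,log=x}
step 3 deliver 3→0: —
step 4 deliver 0→4: 4={back,v=0,log=x}
step 5 deliver 4→0: 0={prim,v=0,log=x}
step 6 timeout(2): 2={back,v=1,log=-}
step 7 deliver 2→3: 3={back,v=1,log=x}
step 8 deliver 3→2: —
step 9 deliver 2→4: 4={back,v=1,log=x}
step 10 deliver 4→2: —
step 11 deliver 2→1: 1={prim,v=1,log=-}
step 12 deliver 1→2: —
step 13 deliver 0→1: —
step 14 propose(4,'q'): —
step 15 propose(0,'z'): —
step 16 deliver 2→3: —
step 17 timeout(0): 0={back,v=1,log=x}
step 18 propose(0,'p'): —
step 19 deliver 0→2: —
step 20 deliver 2→0: —
step 21 deliver 0→3: —
step 22 deliver 3→0: —

1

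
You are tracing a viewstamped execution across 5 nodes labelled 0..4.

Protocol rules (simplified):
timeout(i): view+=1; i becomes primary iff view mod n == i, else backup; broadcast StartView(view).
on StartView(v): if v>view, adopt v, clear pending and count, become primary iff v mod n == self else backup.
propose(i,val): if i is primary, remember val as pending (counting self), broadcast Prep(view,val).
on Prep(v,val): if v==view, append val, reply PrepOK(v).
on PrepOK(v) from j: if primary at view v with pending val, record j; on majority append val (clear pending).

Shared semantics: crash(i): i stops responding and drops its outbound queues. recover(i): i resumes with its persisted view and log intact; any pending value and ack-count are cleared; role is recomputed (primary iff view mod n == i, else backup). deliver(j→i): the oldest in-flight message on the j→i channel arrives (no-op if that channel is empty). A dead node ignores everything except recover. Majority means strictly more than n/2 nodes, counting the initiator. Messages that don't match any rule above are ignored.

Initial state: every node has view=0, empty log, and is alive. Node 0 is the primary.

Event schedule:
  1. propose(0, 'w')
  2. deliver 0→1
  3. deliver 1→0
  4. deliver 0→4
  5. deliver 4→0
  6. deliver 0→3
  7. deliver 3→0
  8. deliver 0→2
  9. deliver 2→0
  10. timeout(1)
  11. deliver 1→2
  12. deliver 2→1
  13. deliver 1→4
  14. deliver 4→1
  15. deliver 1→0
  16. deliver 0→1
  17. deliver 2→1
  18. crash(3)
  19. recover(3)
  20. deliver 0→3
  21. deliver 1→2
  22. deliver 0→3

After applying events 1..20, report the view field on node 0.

1

[1] propose(0,'w') → ∅
[2] deliver 0→1 → N1(back v0 [w])
[3] deliver 1→0 → ∅
[4] deliver 0→4 → N4(back v0 [w])
[5] deliver 4→0 → N0(prim v0 [w])
[6] deliver 0→3 → N3(back v0 [w])
[7] deliver 3→0 → ∅
[8] deliver 0→2 → N2(back v0 [w])
[9] deliver 2→0 → ∅
[10] timeout(1) → N1(prim v1 [w])
[11] deliver 1→2 → N2(back v1 [w])
[12] deliver 2→1 → ∅
[13] deliver 1→4 → N4(back v1 [w])
[14] deliver 4→1 → ∅
[15] deliver 1→0 → N0(back v1 [w])
[16] deliver 0→1 → ∅
[17] deliver 2→1 → ∅
[18] crash(3) → N3(✗back v0 [w])
[19] recover(3) → N3(back v0 [w])
[20] deliver 0→3 → ∅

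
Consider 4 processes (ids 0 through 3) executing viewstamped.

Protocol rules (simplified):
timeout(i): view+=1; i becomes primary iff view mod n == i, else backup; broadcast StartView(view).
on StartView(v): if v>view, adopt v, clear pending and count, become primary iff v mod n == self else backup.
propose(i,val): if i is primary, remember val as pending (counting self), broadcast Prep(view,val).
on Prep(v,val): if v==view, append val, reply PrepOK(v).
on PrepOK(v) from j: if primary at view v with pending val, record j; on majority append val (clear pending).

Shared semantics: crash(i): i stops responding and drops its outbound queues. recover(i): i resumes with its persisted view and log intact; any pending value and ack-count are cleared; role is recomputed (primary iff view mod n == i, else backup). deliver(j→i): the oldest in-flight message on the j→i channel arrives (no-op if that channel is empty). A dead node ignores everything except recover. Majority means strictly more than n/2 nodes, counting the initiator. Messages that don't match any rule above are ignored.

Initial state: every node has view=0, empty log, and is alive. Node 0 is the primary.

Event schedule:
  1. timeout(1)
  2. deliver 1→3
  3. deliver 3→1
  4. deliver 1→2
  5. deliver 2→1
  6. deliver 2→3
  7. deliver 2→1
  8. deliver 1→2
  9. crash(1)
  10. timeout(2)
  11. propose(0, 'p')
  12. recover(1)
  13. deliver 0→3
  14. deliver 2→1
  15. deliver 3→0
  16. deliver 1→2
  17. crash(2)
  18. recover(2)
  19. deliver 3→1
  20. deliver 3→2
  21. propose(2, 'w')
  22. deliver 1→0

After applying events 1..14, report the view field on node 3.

after 1 — timeout(1): n1:prim/v1/[-]
after 2 — deliver 1→3: n3:back/v1/[-]
after 3 — deliver 3→1: ·
after 4 — deliver 1→2: n2:back/v1/[-]
after 5 — deliver 2→1: ·
after 6 — deliver 2→3: ·
after 7 — deliver 2→1: ·
after 8 — deliver 1→2: ·
after 9 — crash(1): n1:✗prim/v1/[-]
after 10 — timeout(2): n2:prim/v2/[-]
after 11 — propose(0,'p'): ·
after 12 — recover(1): n1:prim/v1/[-]
after 13 — deliver 0→3: ·
after 14 — deliver 2→1: n1:back/v2/[-]

1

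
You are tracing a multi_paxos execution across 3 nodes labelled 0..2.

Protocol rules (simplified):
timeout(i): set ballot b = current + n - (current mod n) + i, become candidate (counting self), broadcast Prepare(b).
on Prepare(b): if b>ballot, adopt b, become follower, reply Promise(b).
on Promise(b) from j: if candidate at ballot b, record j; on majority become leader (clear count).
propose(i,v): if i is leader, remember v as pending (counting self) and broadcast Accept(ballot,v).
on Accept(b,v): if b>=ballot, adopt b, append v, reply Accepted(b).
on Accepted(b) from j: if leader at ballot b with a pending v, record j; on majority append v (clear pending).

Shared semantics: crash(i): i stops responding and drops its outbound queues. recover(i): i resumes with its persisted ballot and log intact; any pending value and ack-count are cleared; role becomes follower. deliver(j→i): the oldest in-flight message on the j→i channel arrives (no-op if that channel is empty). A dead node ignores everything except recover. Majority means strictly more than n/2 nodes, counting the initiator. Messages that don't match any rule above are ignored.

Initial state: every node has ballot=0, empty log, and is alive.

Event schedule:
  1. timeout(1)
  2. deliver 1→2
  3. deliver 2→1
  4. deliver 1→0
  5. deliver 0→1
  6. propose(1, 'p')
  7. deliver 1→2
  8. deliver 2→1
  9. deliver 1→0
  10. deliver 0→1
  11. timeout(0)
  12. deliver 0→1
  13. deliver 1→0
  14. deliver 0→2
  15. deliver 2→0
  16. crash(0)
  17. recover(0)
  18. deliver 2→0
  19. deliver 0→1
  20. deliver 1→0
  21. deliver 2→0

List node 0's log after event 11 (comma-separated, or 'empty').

e1 timeout(1): 1[cand,b=4,-]
e2 deliver 1→2: 2[foll,b=4,-]
e3 deliver 2→1: 1[lead,b=4,-]
e4 deliver 1→0: 0[foll,b=4,-]
e5 deliver 0→1: ·
e6 propose(1,'p'): ·
e7 deliver 1→2: 2[foll,b=4,p]
e8 deliver 2→1: 1[lead,b=4,p]
e9 deliver 1→0: 0[foll,b=4,p]
e10 deliver 0→1: ·
e11 timeout(0): 0[cand,b=6,p]

p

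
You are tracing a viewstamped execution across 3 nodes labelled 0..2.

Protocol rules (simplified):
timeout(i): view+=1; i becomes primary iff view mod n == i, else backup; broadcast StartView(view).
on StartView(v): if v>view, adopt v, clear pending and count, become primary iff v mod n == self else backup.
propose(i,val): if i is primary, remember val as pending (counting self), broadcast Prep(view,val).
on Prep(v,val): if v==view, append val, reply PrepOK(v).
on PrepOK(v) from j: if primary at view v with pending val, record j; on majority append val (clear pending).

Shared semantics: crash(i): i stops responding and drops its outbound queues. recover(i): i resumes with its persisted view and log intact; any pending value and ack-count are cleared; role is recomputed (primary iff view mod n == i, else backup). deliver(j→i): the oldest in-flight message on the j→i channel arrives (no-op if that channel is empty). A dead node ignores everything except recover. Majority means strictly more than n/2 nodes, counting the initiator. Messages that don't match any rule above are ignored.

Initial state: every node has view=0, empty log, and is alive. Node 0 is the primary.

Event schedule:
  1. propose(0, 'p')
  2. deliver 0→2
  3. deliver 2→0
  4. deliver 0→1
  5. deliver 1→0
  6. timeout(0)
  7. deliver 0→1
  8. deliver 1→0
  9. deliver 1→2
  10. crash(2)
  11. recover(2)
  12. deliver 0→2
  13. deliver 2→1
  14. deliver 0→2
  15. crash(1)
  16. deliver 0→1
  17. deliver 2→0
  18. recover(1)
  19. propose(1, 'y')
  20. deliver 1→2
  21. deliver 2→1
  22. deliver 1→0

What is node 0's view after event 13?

1

step 1 propose(0,'p'): —
step 2 deliver 0→2: 2={back,v=0,log=p}
step 3 deliver 2→0: 0={prim,v=0,log=p}
step 4 deliver 0→1: 1={back,v=0,log=p}
step 5 deliver 1→0: —
step 6 timeout(0): 0={back,v=1,log=p}
step 7 deliver 0→1: 1={prim,v=1,log=p}
step 8 deliver 1→0: —
step 9 deliver 1→2: —
step 10 crash(2): 2={✗back,v=0,log=p}
step 11 recover(2): 2={back,v=0,log=p}
step 12 deliver 0→2: 2={back,v=1,log=p}
step 13 deliver 2→1: —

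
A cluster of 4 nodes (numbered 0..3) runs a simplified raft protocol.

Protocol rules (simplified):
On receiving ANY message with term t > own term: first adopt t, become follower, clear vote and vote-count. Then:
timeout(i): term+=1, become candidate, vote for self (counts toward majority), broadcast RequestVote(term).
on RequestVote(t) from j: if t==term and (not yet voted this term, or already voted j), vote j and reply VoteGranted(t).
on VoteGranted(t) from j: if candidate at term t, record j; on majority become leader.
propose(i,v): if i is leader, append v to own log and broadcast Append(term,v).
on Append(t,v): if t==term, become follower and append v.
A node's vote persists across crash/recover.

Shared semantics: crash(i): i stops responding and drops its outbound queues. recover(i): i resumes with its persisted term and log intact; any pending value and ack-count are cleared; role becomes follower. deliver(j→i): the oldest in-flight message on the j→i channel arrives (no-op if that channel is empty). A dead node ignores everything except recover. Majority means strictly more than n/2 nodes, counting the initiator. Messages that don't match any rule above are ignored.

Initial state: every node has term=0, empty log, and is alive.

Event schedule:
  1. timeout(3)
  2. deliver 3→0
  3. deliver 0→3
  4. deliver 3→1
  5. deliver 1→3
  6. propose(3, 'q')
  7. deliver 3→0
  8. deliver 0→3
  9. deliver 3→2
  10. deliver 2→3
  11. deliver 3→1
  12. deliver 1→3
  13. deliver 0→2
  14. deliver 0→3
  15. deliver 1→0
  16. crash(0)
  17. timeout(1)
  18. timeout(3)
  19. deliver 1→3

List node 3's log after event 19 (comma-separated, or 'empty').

q

e1 timeout(3): 3[cand,t=1,-]
e2 deliver 3→0: 0[foll,t=1,-]
e3 deliver 0→3: ·
e4 deliver 3→1: 1[foll,t=1,-]
e5 deliver 1→3: 3[lead,t=1,-]
e6 propose(3,'q'): 3[lead,t=1,q]
e7 deliver 3→0: 0[foll,t=1,q]
e8 deliver 0→3: ·
e9 deliver 3→2: 2[foll,t=1,-]
e10 deliver 2→3: ·
e11 deliver 3→1: 1[foll,t=1,q]
e12 deliver 1→3: ·
e13 deliver 0→2: ·
e14 deliver 0→3: ·
e15 deliver 1→0: ·
e16 crash(0): 0[✗foll,t=1,q]
e17 timeout(1): 1[cand,t=2,q]
e18 timeout(3): 3[cand,t=2,q]
e19 deliver 1→3: ·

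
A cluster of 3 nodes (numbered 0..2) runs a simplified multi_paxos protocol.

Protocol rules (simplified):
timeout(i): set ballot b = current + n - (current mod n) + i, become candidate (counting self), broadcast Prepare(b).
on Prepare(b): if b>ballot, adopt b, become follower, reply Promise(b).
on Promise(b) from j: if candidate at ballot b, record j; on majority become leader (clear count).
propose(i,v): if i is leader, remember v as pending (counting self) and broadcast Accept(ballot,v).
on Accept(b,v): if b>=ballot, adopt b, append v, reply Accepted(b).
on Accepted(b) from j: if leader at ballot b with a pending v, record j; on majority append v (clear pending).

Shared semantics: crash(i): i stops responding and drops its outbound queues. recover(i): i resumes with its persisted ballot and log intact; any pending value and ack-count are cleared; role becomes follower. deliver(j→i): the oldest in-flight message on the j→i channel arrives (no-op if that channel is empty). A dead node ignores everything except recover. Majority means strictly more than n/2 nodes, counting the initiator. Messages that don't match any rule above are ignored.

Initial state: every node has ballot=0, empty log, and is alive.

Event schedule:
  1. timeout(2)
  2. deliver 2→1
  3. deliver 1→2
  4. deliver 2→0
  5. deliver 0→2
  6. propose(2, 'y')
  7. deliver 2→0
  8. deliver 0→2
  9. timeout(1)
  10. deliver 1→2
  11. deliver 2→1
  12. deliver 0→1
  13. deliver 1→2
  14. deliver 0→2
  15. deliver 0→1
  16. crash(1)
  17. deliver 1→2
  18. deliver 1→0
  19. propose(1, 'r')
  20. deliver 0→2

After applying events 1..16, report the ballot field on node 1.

1. timeout(2):  <2:cand b5 ->
2. deliver 2→1:  <1:foll b5 ->
3. deliver 1→2:  <2:lead b5 ->
4. deliver 2→0:  <0:foll b5 ->
5. deliver 0→2:  nop
6. propose(2,'y'):  nop
7. deliver 2→0:  <0:foll b5 y>
8. deliver 0→2:  <2:lead b5 y>
9. timeout(1):  <1:cand b7 ->
10. deliver 1→2:  <2:foll b7 y>
11. deliver 2→1:  nop
12. deliver 0→1:  nop
13. deliver 1→2:  nop
14. deliver 0→2:  nop
15. deliver 0→1:  nop
16. crash(1):  <1:✗cand b7 ->

7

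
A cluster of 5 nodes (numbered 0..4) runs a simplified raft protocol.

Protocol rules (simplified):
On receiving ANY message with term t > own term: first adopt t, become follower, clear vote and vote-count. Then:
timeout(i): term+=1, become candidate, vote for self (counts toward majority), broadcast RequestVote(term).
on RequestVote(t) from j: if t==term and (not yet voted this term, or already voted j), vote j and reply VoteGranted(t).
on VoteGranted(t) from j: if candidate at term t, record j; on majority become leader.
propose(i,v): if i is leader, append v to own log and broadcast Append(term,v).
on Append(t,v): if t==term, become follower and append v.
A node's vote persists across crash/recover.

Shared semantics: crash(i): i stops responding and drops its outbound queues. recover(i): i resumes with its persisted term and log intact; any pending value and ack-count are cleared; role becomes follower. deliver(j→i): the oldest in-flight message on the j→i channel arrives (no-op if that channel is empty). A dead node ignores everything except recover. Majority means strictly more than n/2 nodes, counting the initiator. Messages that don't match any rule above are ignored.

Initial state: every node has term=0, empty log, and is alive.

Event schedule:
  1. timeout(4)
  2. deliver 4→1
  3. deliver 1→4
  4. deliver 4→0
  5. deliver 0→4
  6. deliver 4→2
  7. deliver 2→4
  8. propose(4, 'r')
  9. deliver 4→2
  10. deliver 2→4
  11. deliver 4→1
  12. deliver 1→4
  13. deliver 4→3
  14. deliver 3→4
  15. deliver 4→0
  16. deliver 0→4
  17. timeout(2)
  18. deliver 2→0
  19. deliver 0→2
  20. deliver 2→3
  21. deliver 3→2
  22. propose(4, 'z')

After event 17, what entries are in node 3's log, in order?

empty

1. timeout(4):  <4:cand t1 ->
2. deliver 4→1:  <1:foll t1 ->
3. deliver 1→4:  nop
4. deliver 4→0:  <0:foll t1 ->
5. deliver 0→4:  <4:lead t1 ->
6. deliver 4→2:  <2:foll t1 ->
7. deliver 2→4:  nop
8. propose(4,'r'):  <4:lead t1 r>
9. deliver 4→2:  <2:foll t1 r>
10. deliver 2→4:  nop
11. deliver 4→1:  <1:foll t1 r>
12. deliver 1→4:  nop
13. deliver 4→3:  <3:foll t1 ->
14. deliver 3→4:  nop
15. deliver 4→0:  <0:foll t1 r>
16. deliver 0→4:  nop
17. timeout(2):  <2:cand t2 r>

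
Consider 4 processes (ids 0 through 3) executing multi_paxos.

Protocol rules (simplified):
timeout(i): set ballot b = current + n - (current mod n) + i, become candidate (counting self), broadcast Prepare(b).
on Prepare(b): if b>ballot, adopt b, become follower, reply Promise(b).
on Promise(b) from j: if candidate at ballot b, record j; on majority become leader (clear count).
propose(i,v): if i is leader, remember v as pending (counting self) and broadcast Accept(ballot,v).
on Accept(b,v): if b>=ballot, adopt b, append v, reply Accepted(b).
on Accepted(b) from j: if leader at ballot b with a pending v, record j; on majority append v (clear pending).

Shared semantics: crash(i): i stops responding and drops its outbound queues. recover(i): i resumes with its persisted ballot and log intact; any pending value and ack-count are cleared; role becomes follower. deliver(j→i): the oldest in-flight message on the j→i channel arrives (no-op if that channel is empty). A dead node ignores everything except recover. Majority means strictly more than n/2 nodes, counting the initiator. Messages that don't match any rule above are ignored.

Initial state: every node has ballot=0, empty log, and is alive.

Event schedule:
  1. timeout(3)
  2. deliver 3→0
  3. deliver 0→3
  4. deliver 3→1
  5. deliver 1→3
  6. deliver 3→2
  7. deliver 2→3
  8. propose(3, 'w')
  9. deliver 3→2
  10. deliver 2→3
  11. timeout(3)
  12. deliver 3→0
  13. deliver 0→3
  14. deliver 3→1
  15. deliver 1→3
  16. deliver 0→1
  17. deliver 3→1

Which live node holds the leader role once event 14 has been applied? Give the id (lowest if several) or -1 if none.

-1

after 1 — timeout(3): n3:cand/b7/[-]
after 2 — deliver 3→0: n0:foll/b7/[-]
after 3 — deliver 0→3: ·
after 4 — deliver 3→1: n1:foll/b7/[-]
after 5 — deliver 1→3: n3:lead/b7/[-]
after 6 — deliver 3→2: n2:foll/b7/[-]
after 7 — deliver 2→3: ·
after 8 — propose(3,'w'): ·
after 9 — deliver 3→2: n2:foll/b7/[w]
after 10 — deliver 2→3: ·
after 11 — timeout(3): n3:cand/b11/[-]
after 12 — deliver 3→0: n0:foll/b7/[w]
after 13 — deliver 0→3: ·
after 14 — deliver 3→1: n1:foll/b7/[w]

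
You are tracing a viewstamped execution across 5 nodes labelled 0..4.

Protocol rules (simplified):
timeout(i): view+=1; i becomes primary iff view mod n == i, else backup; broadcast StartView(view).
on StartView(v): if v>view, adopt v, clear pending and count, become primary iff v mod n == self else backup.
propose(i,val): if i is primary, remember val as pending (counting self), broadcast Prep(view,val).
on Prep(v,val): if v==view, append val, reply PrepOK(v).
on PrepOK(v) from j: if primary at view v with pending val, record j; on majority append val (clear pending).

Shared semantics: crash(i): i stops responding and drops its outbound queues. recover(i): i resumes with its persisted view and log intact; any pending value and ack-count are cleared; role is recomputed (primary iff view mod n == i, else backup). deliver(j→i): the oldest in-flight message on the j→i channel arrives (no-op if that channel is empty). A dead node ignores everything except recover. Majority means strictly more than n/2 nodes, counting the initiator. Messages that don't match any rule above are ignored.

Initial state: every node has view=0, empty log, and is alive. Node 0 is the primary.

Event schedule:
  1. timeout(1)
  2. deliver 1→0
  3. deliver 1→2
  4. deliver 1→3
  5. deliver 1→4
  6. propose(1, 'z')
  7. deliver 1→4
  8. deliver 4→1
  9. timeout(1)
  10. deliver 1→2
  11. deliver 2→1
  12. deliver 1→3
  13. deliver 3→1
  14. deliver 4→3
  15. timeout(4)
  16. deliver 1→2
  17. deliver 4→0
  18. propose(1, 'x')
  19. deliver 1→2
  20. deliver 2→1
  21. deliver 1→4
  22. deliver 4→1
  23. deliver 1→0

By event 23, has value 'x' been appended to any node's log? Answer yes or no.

no

1. timeout(1):  <1:prim v1 ->
2. deliver 1→0:  <0:back v1 ->
3. deliver 1→2:  <2:back v1 ->
4. deliver 1→3:  <3:back v1 ->
5. deliver 1→4:  <4:back v1 ->
6. propose(1,'z'):  nop
7. deliver 1→4:  <4:back v1 z>
8. deliver 4→1:  nop
9. timeout(1):  <1:back v2 ->
10. deliver 1→2:  <2:back v1 z>
11. deliver 2→1:  nop
12. deliver 1→3:  <3:back v1 z>
13. deliver 3→1:  nop
14. deliver 4→3:  nop
15. timeout(4):  <4:back v2 z>
16. deliver 1→2:  <2:prim v2 z>
17. deliver 4→0:  <0:back v2 ->
18. propose(1,'x'):  nop
19. deliver 1→2:  nop
20. deliver 2→1:  nop
21. deliver 1→4:  nop
22. deliver 4→1:  nop
23. deliver 1→0:  nop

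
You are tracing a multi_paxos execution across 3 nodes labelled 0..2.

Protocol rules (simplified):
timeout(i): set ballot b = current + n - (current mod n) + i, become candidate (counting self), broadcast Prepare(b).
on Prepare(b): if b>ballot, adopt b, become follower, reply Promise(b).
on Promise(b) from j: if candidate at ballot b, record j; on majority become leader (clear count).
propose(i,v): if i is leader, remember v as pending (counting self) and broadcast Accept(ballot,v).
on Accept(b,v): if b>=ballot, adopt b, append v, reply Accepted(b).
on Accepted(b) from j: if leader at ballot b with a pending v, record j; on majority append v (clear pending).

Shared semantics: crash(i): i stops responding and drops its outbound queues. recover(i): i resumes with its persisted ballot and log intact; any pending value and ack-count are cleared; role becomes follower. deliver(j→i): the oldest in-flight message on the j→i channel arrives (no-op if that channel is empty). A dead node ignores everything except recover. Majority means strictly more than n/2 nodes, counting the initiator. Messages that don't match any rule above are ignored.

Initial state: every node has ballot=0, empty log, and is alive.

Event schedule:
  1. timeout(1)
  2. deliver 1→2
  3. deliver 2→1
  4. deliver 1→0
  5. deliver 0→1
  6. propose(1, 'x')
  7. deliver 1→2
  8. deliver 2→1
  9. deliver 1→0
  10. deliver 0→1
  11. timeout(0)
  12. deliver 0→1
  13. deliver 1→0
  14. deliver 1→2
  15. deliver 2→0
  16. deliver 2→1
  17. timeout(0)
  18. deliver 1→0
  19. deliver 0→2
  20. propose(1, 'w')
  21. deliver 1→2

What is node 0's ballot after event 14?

6

step 1 timeout(1): 1={cand,b=4,log=-}
step 2 deliver 1→2: 2={foll,b=4,log=-}
step 3 deliver 2→1: 1={lead,b=4,log=-}
step 4 deliver 1→0: 0={foll,b=4,log=-}
step 5 deliver 0→1: —
step 6 propose(1,'x'): —
step 7 deliver 1→2: 2={foll,b=4,log=x}
step 8 deliver 2→1: 1={lead,b=4,log=x}
step 9 deliver 1→0: 0={foll,b=4,log=x}
step 10 deliver 0→1: —
step 11 timeout(0): 0={cand,b=6,log=x}
step 12 deliver 0→1: 1={foll,b=6,log=x}
step 13 deliver 1→0: 0={lead,b=6,log=x}
step 14 deliver 1→2: —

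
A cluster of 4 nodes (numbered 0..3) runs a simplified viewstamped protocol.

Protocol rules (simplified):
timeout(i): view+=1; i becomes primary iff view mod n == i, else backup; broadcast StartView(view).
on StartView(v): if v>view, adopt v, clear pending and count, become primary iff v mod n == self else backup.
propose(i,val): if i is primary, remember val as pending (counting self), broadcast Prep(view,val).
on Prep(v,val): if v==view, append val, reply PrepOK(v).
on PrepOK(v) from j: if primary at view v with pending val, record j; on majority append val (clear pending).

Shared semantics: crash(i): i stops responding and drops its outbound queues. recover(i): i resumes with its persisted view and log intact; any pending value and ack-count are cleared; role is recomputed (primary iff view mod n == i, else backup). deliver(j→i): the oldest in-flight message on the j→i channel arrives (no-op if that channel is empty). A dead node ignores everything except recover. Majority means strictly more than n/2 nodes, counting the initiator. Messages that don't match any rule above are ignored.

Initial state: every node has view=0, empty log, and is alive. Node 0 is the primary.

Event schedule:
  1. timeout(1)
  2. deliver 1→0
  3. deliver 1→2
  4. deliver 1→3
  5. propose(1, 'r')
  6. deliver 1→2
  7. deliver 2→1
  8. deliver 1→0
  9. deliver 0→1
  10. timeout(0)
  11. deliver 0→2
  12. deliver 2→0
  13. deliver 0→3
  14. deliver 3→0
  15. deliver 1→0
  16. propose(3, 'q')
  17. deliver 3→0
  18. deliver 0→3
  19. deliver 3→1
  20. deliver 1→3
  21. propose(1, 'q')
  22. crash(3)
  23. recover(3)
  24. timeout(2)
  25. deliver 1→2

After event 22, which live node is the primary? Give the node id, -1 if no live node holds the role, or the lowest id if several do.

1

[1] timeout(1) → N1(prim v1 [-])
[2] deliver 1→0 → N0(back v1 [-])
[3] deliver 1→2 → N2(back v1 [-])
[4] deliver 1→3 → N3(back v1 [-])
[5] propose(1,'r') → ∅
[6] deliver 1→2 → N2(back v1 [r])
[7] deliver 2→1 → ∅
[8] deliver 1→0 → N0(back v1 [r])
[9] deliver 0→1 → N1(prim v1 [r])
[10] timeout(0) → N0(back v2 [r])
[11] deliver 0→2 → N2(prim v2 [r])
[12] deliver 2→0 → ∅
[13] deliver 0→3 → N3(back v2 [-])
[14] deliver 3→0 → ∅
[15] deliver 1→0 → ∅
[16] propose(3,'q') → ∅
[17] deliver 3→0 → ∅
[18] deliver 0→3 → ∅
[19] deliver 3→1 → ∅
[20] deliver 1→3 → ∅
[21] propose(1,'q') → ∅
[22] crash(3) → N3(✗back v2 [-])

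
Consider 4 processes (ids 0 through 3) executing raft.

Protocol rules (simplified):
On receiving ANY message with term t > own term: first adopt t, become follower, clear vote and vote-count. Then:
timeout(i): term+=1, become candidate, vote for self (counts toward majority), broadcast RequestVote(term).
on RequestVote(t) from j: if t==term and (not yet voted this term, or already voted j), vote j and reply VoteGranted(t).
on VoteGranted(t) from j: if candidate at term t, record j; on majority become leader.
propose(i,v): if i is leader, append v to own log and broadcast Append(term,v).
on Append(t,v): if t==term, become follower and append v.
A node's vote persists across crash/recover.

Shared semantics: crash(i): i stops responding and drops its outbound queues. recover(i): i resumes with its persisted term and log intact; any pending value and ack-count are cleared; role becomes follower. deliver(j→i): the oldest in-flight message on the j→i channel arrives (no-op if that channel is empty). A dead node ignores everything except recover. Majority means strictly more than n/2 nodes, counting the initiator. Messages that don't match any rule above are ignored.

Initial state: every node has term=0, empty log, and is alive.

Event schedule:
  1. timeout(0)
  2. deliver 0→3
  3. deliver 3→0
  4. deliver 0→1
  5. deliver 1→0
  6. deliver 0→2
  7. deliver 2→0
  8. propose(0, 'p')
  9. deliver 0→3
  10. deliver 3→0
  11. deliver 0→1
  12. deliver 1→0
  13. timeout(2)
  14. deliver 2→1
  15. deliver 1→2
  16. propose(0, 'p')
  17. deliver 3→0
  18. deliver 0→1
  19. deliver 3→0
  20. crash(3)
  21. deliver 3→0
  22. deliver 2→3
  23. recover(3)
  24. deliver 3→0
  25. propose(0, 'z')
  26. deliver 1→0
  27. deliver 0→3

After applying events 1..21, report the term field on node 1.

2

1. timeout(0):  <0:cand t1 ->
2. deliver 0→3:  <3:foll t1 ->
3. deliver 3→0:  nop
4. deliver 0→1:  <1:foll t1 ->
5. deliver 1→0:  <0:lead t1 ->
6. deliver 0→2:  <2:foll t1 ->
7. deliver 2→0:  nop
8. propose(0,'p'):  <0:lead t1 p>
9. deliver 0→3:  <3:foll t1 p>
10. deliver 3→0:  nop
11. deliver 0→1:  <1:foll t1 p>
12. deliver 1→0:  nop
13. timeout(2):  <2:cand t2 ->
14. deliver 2→1:  <1:foll t2 p>
15. deliver 1→2:  nop
16. propose(0,'p'):  <0:lead t1 p,p>
17. deliver 3→0:  nop
18. deliver 0→1:  nop
19. deliver 3→0:  nop
20. crash(3):  <3:✗foll t1 p>
21. deliver 3→0:  nop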